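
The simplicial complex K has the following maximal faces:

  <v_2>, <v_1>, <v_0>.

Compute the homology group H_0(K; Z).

H_0 = Z^3.

Order the vertices as v_0 < v_1 < v_2. Listing each simplex with vertices in this order, K has dimension 0 with simplices:

  0-simplices (3): [v_0], [v_1], [v_2]

so the chain groups are C_0 ≅ Z^3.

Computing H_k = (kernel of ∂_k) / (image of ∂_{k+1}):

  H_0: rank C_0 − rank ∂_1 = 3 − 0 = 3, and there is no ∂_1, so H_0 = Z^3.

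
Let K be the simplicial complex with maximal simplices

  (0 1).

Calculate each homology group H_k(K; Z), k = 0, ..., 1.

H_0 ≅ Z,  H_1 = 0.

We work with the vertex ordering 0 < 1. The simplices of K, each written with vertices in increasing order, are:

  0-simplices (2): [0], [1]
  1-simplices (1): [0,1]

Hence C_0 ≅ Z^2, C_1 ≅ Z^1.

The boundary map ∂_1: C_1 → C_0 maps an edge to its endpoints' difference, ∂[p,q] = q − p. For instance
  ∂[0,1] = [1] − [0].
The resulting 2×1 matrix has rank 1, and its Smith normal form has invariant factors (1).

Now H_k = ker ∂_k / im ∂_{k+1}, so:

  H_0: rank C_0 − rank ∂_1 = 2 − 1 = 1, and the invariant factors of ∂_1 are all 1, so H_0 = Z.
  H_1: rank ker ∂_1 − rank ∂_2 = (1 − 1) − 0 = 0, and there is no ∂_2, so H_1 = 0.

As a check, the Euler characteristic is 2 − 1 = 1, which agrees with 1 − 0 = 1.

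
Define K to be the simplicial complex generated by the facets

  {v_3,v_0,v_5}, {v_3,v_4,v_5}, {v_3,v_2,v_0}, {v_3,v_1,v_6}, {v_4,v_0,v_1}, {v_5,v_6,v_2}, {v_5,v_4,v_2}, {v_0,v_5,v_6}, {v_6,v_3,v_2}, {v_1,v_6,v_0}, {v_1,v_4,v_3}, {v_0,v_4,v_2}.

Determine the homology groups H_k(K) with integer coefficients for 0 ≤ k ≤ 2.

H_0 = Z,  H_1 = Z_2,  H_2 = 0.

Fix the vertex order v_0 < v_1 < v_2 < v_3 < v_4 < v_5 < v_6 and write every simplex with vertices in increasing order. Then dim K = 2 and the simplices of K are:

  0-simplices (7): [v_0], [v_1], [v_2], [v_3], [v_4], [v_5], [v_6]
  1-simplices (18): (18 of them)
  2-simplices (12): (12 of them)

so the chain groups are C_0 ≅ Z^7, C_1 ≅ Z^18, C_2 ≅ Z^12.

Boundary ∂_1: C_1 → C_0 maps an edge to its endpoints' difference, ∂[p,q] = q − p.
As a 7×18 matrix over Z this has rank 6, with invariant factors (1,1,1,1,1,1).

∂_2: C_2 → C_1 sends each 2-simplex [p,q,r] to [q,r] − [p,r] + [p,q]. For instance
  ∂[v_0,v_2,v_3] = [v_2,v_3] − [v_0,v_3] + [v_0,v_2],
  ∂[v_1,v_3,v_6] = [v_3,v_6] − [v_1,v_6] + [v_1,v_3].
The resulting 18×12 matrix has rank 12, and its Smith normal form has invariant factors (1,1,1,1,1,1,1,1,1,1,1,2).

From H_k ≅ ker(∂_k) / im(∂_{k+1}) we obtain:

  H_0: rank C_0 − rank ∂_1 = 7 − 6 = 1, and the invariant factors of ∂_1 are all 1, so H_0 = Z.
  H_1: rank ker ∂_1 − rank ∂_2 = (18 − 6) − 12 = 0, and ∂_2 has invariant factor 2 > 1, so H_1 = Z_2.
  H_2: rank ker ∂_2 − rank ∂_3 = (12 − 12) − 0 = 0, and there is no ∂_3, so H_2 = 0.

As a check, the Euler characteristic is 7 − 18 + 12 = 1, which agrees with 1 − 0 + 0 = 1.
(K is a triangulation of the real projective plane RP^2.)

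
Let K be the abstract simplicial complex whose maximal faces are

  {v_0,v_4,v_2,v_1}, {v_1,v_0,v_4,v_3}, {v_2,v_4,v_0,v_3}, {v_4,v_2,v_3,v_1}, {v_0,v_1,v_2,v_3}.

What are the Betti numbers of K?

Order the vertices as v_0 < v_1 < v_2 < v_3 < v_4. Listing each simplex with vertices in this order, K has dimension 3 with simplices:

  0-simplices (5): [v_0], [v_1], [v_2], [v_3], [v_4]
  1-simplices (10): [v_0,v_1], [v_0,v_2], [v_0,v_3], [v_0,v_4], [v_1,v_2], [v_1,v_3], [v_1,v_4], [v_2,v_3], [v_2,v_4], [v_3,v_4]
  2-simplices (10): [v_0,v_1,v_2], [v_0,v_1,v_3], [v_0,v_1,v_4], [v_0,v_2,v_3], [v_0,v_2,v_4], [v_0,v_3,v_4], [v_1,v_2,v_3], [v_1,v_2,v_4], [v_1,v_3,v_4], [v_2,v_3,v_4]
  3-simplices (5): [v_0,v_1,v_2,v_3], [v_0,v_1,v_2,v_4], [v_0,v_1,v_3,v_4], [v_0,v_2,v_3,v_4], [v_1,v_2,v_3,v_4]

giving chain groups C_0 ≅ Z^5, C_1 ≅ Z^10, C_2 ≅ Z^10, C_3 ≅ Z^5.

∂_1: C_1 → C_0 is given by ∂[p,q] = [q] − [p]. For instance
  ∂[v_3,v_4] = [v_4] − [v_3].
As a 5×10 matrix over Z this has rank 4, with invariant factors (1,1,1,1).

∂_2: C_2 → C_1 maps a triangle to the signed sum of its edges. For instance
  ∂[v_0,v_3,v_4] = [v_3,v_4] − [v_0,v_4] + [v_0,v_3],
  ∂[v_0,v_1,v_4] = [v_1,v_4] − [v_0,v_4] + [v_0,v_1].
As a 10×10 matrix over Z this has rank 6, with invariant factors (1,1,1,1,1,1).

Boundary ∂_3: C_3 → C_2 sends each 3-simplex σ to the alternating sum Σ_i (−1)^i (σ with its i-th vertex removed). For instance
  ∂[v_0,v_2,v_3,v_4] = [v_2,v_3,v_4] − [v_0,v_3,v_4] + [v_0,v_2,v_4] − [v_0,v_2,v_3],
  ∂[v_0,v_1,v_2,v_3] = [v_1,v_2,v_3] − [v_0,v_2,v_3] + [v_0,v_1,v_3] − [v_0,v_1,v_2].
As a 10×5 matrix over Z this has rank 4, with invariant factors (1,1,1,1).

Computing H_k = (kernel of ∂_k) / (image of ∂_{k+1}):

  H_0: rank C_0 − rank ∂_1 = 5 − 4 = 1, and the invariant factors of ∂_1 are all 1, so H_0 = Z.
  H_1: rank ker ∂_1 − rank ∂_2 = (10 − 4) − 6 = 0, and the invariant factors of ∂_2 are all 1, so H_1 = 0.
  H_2: rank ker ∂_2 − rank ∂_3 = (10 − 6) − 4 = 0, and the invariant factors of ∂_3 are all 1, so H_2 = 0.
  H_3: rank ker ∂_3 − rank ∂_4 = (5 − 4) − 0 = 1, and there is no ∂_4, so H_3 = Z.

(K is a triangulation of the 3-sphere S^3.)

Hence the Betti numbers are b_0 = 1, b_1 = 0, b_2 = 0, b_3 = 1.

b_0 = 1, b_1 = 0, b_2 = 0, b_3 = 1.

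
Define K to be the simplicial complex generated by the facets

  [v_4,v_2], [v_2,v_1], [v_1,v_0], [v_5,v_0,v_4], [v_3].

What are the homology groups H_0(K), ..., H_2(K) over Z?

H_0 ≅ Z^2,  H_1 ≅ Z,  H_2 = 0.

Order the vertices as v_0 < v_1 < v_2 < v_3 < v_4 < v_5. Listing each simplex with vertices in this order, K has dimension 2 with simplices:

  0-simplices (6): [v_0], [v_1], [v_2], [v_3], [v_4], [v_5]
  1-simplices (6): [v_0,v_1], [v_0,v_4], [v_0,v_5], [v_1,v_2], [v_2,v_4], [v_4,v_5]
  2-simplices (1): [v_0,v_4,v_5]

giving chain groups C_0 ≅ Z^6, C_1 ≅ Z^6, C_2 ≅ Z^1.

Boundary ∂_1: C_1 → C_0 sends each edge [p,q] (with p < q) to q − p.
The 6×6 boundary matrix has rank 4 and Smith normal form diag(1,1,1,1).

Boundary ∂_2: C_2 → C_1 maps a triangle to the signed sum of its edges. For instance
  ∂[v_0,v_4,v_5] = [v_4,v_5] − [v_0,v_5] + [v_0,v_4].
This gives a 6×1 integer matrix of rank 1; reducing to Smith normal form yields diagonal entries (1).

Computing H_k = (kernel of ∂_k) / (image of ∂_{k+1}):

  H_0: rank C_0 − rank ∂_1 = 6 − 4 = 2, and the invariant factors of ∂_1 are all 1, so H_0 ≅ Z^2.
  H_1: rank ker ∂_1 − rank ∂_2 = (6 − 4) − 1 = 1, and the invariant factors of ∂_2 are all 1, so H_1 ≅ Z.
  H_2: rank ker ∂_2 − rank ∂_3 = (1 − 1) − 0 = 0, and there is no ∂_3, so H_2 ≅ 0.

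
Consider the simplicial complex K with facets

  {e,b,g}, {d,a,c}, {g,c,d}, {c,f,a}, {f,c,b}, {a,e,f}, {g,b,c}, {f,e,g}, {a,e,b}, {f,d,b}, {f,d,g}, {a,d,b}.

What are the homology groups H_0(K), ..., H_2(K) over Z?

H_0 = Z,  H_1 = Z/2,  H_2 = 0.

Take the total order a < b < c < d < e < f < g on the vertex set. Then K (dimension 2) consists of the simplices:

  0-simplices (7): a, b, c, d, e, f, g
  1-simplices (18): ab, ac, ad, ae, af, bc, bd, be, bf, bg, cd, cf, cg, df, dg, ef, eg, fg
  2-simplices (12): abd, abe, acd, acf, aef, bcf, bcg, bdf, beg, cdg, dfg, efg

giving chain groups C_0 ≅ Z^7, C_1 ≅ Z^18, C_2 ≅ Z^12.

The boundary map ∂_1: C_1 → C_0 sends each edge [p,q] (with p < q) to q − p.
This gives a 7×18 integer matrix of rank 6; reducing to Smith normal form yields diagonal entries (1,1,1,1,1,1).

The boundary map ∂_2: C_2 → C_1 acts by ∂[p,q,r] = [q,r] − [p,r] + [p,q]. For instance
  ∂bcf = cf − bf + bc,
  ∂acf = cf − af + ac.
This gives a 18×12 integer matrix of rank 12; reducing to Smith normal form yields diagonal entries (1,1,1,1,1,1,1,1,1,1,1,2).

Now H_k = ker ∂_k / im ∂_{k+1}, so:

  H_0: rank C_0 − rank ∂_1 = 7 − 6 = 1, and the invariant factors of ∂_1 are all 1, so H_0 ≅ Z.
  H_1: rank ker ∂_1 − rank ∂_2 = (18 − 6) − 12 = 0, and ∂_2 has invariant factor 2 > 1, so H_1 ≅ Z/2.
  H_2: rank ker ∂_2 − rank ∂_3 = (12 − 12) − 0 = 0, and there is no ∂_3, so H_2 ≅ 0.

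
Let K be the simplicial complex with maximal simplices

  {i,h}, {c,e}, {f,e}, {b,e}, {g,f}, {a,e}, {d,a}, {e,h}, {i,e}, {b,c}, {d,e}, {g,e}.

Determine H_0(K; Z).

H_0 ≅ Z.

Take the total order a < b < c < d < e < f < g < h < i on the vertex set. Then K (dimension 1) consists of the simplices:

  0-simplices (9): a, b, c, d, e, f, g, h, i
  1-simplices (12): ad, ae, bc, be, ce, de, ef, eg, eh, ei, fg, hi

so the chain groups are C_0 ≅ Z^9, C_1 ≅ Z^12.

Boundary ∂_1: C_1 → C_0 is given by ∂[p,q] = [q] − [p].
The resulting 9×12 matrix has rank 8, and its Smith normal form has invariant factors (1,1,1,1,1,1,1,1).

Now H_k = ker ∂_k / im ∂_{k+1}, so:

  H_0: rank C_0 − rank ∂_1 = 9 − 8 = 1, and the invariant factors of ∂_1 are all 1, so H_0 ≅ Z.

(K is a triangulation of a wedge of 4 circles.)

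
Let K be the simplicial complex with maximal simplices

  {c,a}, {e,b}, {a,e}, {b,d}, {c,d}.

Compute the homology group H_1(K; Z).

H_1 ≅ Z.

We work with the vertex ordering a < b < c < d < e. The simplices of K, each written with vertices in increasing order, are:

  0-simplices (5): a, b, c, d, e
  1-simplices (5): ac, ae, bd, be, cd

Hence C_0 ≅ Z^5, C_1 ≅ Z^5.

Boundary ∂_1: C_1 → C_0 is given by ∂[p,q] = [q] − [p]. For instance
  ∂cd = d − c.
This gives a 5×5 integer matrix of rank 4; reducing to Smith normal form yields diagonal entries (1,1,1,1).

From H_k ≅ ker(∂_k) / im(∂_{k+1}) we obtain:

  H_1: rank ker ∂_1 − rank ∂_2 = (5 − 4) − 0 = 1, and there is no ∂_2, so H_1 = Z.

(K is a triangulation of the circle S^1.)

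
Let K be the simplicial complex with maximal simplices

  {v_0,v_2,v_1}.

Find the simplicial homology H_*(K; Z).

Take the total order v_0 < v_1 < v_2 on the vertex set. Then K (dimension 2) consists of the simplices:

  0-simplices (3): [v_0], [v_1], [v_2]
  1-simplices (3): [v_0,v_1], [v_0,v_2], [v_1,v_2]
  2-simplices (1): [v_0,v_1,v_2]

giving chain groups C_0 ≅ Z^3, C_1 ≅ Z^3, C_2 ≅ Z^1.

∂_1: C_1 → C_0 maps an edge to its endpoints' difference, ∂[p,q] = q − p. For instance
  ∂[v_1,v_2] = [v_2] − [v_1].
As a 3×3 matrix over Z this has rank 2, with invariant factors (1,1).

Boundary ∂_2: C_2 → C_1 maps a triangle to the signed sum of its edges. For instance
  ∂[v_0,v_1,v_2] = [v_1,v_2] − [v_0,v_2] + [v_0,v_1].
The resulting 3×1 matrix has rank 1, and its Smith normal form has invariant factors (1).

Reading off H_k = ker ∂_k / im ∂_{k+1}:

  H_0: rank C_0 − rank ∂_1 = 3 − 2 = 1, and the invariant factors of ∂_1 are all 1, so H_0 = Z.
  H_1: rank ker ∂_1 − rank ∂_2 = (3 − 2) − 1 = 0, and the invariant factors of ∂_2 are all 1, so H_1 = 0.
  H_2: rank ker ∂_2 − rank ∂_3 = (1 − 1) − 0 = 0, and there is no ∂_3, so H_2 = 0.

H_0 = Z,  H_1 = 0,  H_2 = 0.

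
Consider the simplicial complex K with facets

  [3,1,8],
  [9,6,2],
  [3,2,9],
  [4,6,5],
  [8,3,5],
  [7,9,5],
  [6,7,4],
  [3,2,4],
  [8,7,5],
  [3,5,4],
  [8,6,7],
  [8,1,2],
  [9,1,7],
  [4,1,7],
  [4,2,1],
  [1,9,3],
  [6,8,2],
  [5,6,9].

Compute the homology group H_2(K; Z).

Take the total order 1 < 2 < 3 < 4 < 5 < 6 < 7 < 8 < 9 on the vertex set. Then K (dimension 2) consists of the simplices:

  0-simplices (9): [1], [2], [3], [4], [5], [6], [7], [8], [9]
  1-simplices (27): (27 of them)
  2-simplices (18): [1,2,4], [1,2,8], [1,3,8], [1,3,9], [1,4,7], [1,7,9], [2,3,4], [2,3,9], [2,6,8], [2,6,9], [3,4,5], [3,5,8], [4,5,6], [4,6,7], [5,6,9], [5,7,8], [5,7,9], [6,7,8]

so the chain groups are C_0 ≅ Z^9, C_1 ≅ Z^27, C_2 ≅ Z^18.

∂_1: C_1 → C_0 sends each edge [p,q] (with p < q) to q − p.
As a 9×27 matrix over Z this has rank 8, with invariant factors (1,1,1,1,1,1,1,1).

∂_2: C_2 → C_1 sends each 2-simplex [p,q,r] to [q,r] − [p,r] + [p,q]. For instance
  ∂[1,2,8] = [2,8] − [1,8] + [1,2],
  ∂[2,3,4] = [3,4] − [2,4] + [2,3].
This gives a 27×18 integer matrix of rank 18; reducing to Smith normal form yields diagonal entries (1,1,1,1,1,1,1,1,1,1,1,1,1,1,1,1,1,2).

Now H_k = ker ∂_k / im ∂_{k+1}, so:

  H_2: rank ker ∂_2 − rank ∂_3 = (18 − 18) − 0 = 0, and there is no ∂_3, so H_2 ≅ 0.

H_2 = 0.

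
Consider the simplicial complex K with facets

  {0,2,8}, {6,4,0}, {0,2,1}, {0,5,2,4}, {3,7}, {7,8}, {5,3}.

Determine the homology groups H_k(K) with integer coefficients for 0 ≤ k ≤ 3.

Fix the vertex order 0 < 1 < 2 < 3 < 4 < 5 < 6 < 7 < 8 and write every simplex with vertices in increasing order. Then dim K = 3 and the simplices of K are:

  0-simplices (9): [0], [1], [2], [3], [4], [5], [6], [7], [8]
  1-simplices (15): [0,1], [0,2], [0,4], [0,5], [0,6], [0,8], [1,2], [2,4], [2,5], [2,8], [3,5], [3,7], [4,5], [4,6], [7,8]
  2-simplices (7): [0,1,2], [0,2,4], [0,2,5], [0,2,8], [0,4,5], [0,4,6], [2,4,5]
  3-simplices (1): [0,2,4,5]

giving chain groups C_0 ≅ Z^9, C_1 ≅ Z^15, C_2 ≅ Z^7, C_3 ≅ Z^1.

∂_1: C_1 → C_0 is given by ∂[p,q] = [q] − [p]. For instance
  ∂[0,5] = [5] − [0].
The resulting 9×15 matrix has rank 8, and its Smith normal form has invariant factors (1,1,1,1,1,1,1,1).

∂_2: C_2 → C_1 acts by ∂[p,q,r] = [q,r] − [p,r] + [p,q]. For instance
  ∂[0,2,5] = [2,5] − [0,5] + [0,2],
  ∂[0,4,5] = [4,5] − [0,5] + [0,4].
This gives a 15×7 integer matrix of rank 6; reducing to Smith normal form yields diagonal entries (1,1,1,1,1,1).

Boundary ∂_3: C_3 → C_2 sends each 3-simplex σ to the alternating sum Σ_i (−1)^i (σ with its i-th vertex removed). For instance
  ∂[0,2,4,5] = [2,4,5] − [0,4,5] + [0,2,5] − [0,2,4].
The resulting 7×1 matrix has rank 1, and its Smith normal form has invariant factors (1).

Reading off H_k = ker ∂_k / im ∂_{k+1}:

  H_0: rank C_0 − rank ∂_1 = 9 − 8 = 1, and the invariant factors of ∂_1 are all 1, so H_0 = Z.
  H_1: rank ker ∂_1 − rank ∂_2 = (15 − 8) − 6 = 1, and the invariant factors of ∂_2 are all 1, so H_1 = Z.
  H_2: rank ker ∂_2 − rank ∂_3 = (7 − 6) − 1 = 0, and the invariant factors of ∂_3 are all 1, so H_2 = 0.
  H_3: rank ker ∂_3 − rank ∂_4 = (1 − 1) − 0 = 0, and there is no ∂_4, so H_3 = 0.

H_0 ≅ Z,  H_1 ≅ Z,  H_2 = 0,  H_3 = 0.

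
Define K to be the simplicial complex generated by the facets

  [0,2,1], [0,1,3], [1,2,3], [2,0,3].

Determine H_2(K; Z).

H_2 ≅ Z.

Take the total order 0 < 1 < 2 < 3 on the vertex set. Then K (dimension 2) consists of the simplices:

  0-simplices (4): [0], [1], [2], [3]
  1-simplices (6): [0,1], [0,2], [0,3], [1,2], [1,3], [2,3]
  2-simplices (4): [0,1,2], [0,1,3], [0,2,3], [1,2,3]

so the chain groups are C_0 ≅ Z^4, C_1 ≅ Z^6, C_2 ≅ Z^4.

∂_1: C_1 → C_0 is given by ∂[p,q] = [q] − [p].
The resulting 4×6 matrix has rank 3, and its Smith normal form has invariant factors (1,1,1).

Boundary ∂_2: C_2 → C_1 sends each 2-simplex [p,q,r] to [q,r] − [p,r] + [p,q]. For instance
  ∂[1,2,3] = [2,3] − [1,3] + [1,2],
  ∂[0,1,3] = [1,3] − [0,3] + [0,1].
This gives a 6×4 integer matrix of rank 3; reducing to Smith normal form yields diagonal entries (1,1,1).

Computing H_k = (kernel of ∂_k) / (image of ∂_{k+1}):

  H_2: rank ker ∂_2 − rank ∂_3 = (4 − 3) − 0 = 1, and there is no ∂_3, so H_2 = Z.

(K is a triangulation of the 2-sphere S^2.)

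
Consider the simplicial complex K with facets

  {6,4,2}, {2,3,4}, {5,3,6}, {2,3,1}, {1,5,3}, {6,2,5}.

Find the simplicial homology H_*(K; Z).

H_0 = Z,  H_1 = Z,  H_2 = 0.

Fix the vertex order 1 < 2 < 3 < 4 < 5 < 6 and write every simplex with vertices in increasing order. Then dim K = 2 and the simplices of K are:

  0-simplices (6): [1], [2], [3], [4], [5], [6]
  1-simplices (12): [1,2], [1,3], [1,5], [2,3], [2,4], [2,5], [2,6], [3,4], [3,5], [3,6], [4,6], [5,6]
  2-simplices (6): [1,2,3], [1,3,5], [2,3,4], [2,4,6], [2,5,6], [3,5,6]

giving chain groups C_0 ≅ Z^6, C_1 ≅ Z^12, C_2 ≅ Z^6.

The boundary map ∂_1: C_1 → C_0 is given by ∂[p,q] = [q] − [p]. For instance
  ∂[4,6] = [6] − [4].
As a 6×12 matrix over Z this has rank 5, with invariant factors (1,1,1,1,1).

Boundary ∂_2: C_2 → C_1 maps a triangle to the signed sum of its edges. For instance
  ∂[3,5,6] = [5,6] − [3,6] + [3,5],
  ∂[2,4,6] = [4,6] − [2,6] + [2,4].
As a 12×6 matrix over Z this has rank 6, with invariant factors (1,1,1,1,1,1).

Computing H_k = (kernel of ∂_k) / (image of ∂_{k+1}):

  H_0: rank C_0 − rank ∂_1 = 6 − 5 = 1, and the invariant factors of ∂_1 are all 1, so H_0 = Z.
  H_1: rank ker ∂_1 − rank ∂_2 = (12 − 5) − 6 = 1, and the invariant factors of ∂_2 are all 1, so H_1 = Z.
  H_2: rank ker ∂_2 − rank ∂_3 = (6 − 6) − 0 = 0, and there is no ∂_3, so H_2 = 0.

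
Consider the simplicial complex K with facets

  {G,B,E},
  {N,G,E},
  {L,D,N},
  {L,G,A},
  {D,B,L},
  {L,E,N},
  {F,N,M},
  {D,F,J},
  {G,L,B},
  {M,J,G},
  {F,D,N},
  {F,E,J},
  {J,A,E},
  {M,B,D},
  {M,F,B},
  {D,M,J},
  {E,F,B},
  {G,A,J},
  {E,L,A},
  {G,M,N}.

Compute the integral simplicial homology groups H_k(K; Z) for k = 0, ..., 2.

H_0 = Z,  H_1 = Z ⊕ Z/2Z,  H_2 = 0.

Fix the vertex order A < B < D < E < F < G < J < L < M < N and write every simplex with vertices in increasing order. Then dim K = 2 and the simplices of K are:

  0-simplices (10): A, B, D, E, F, G, J, L, M, N
  1-simplices (30): AE, AG, AJ, AL, BD, BE, BF, BG, BL, BM, DF, DJ, DL, DM, DN, EF, EG, EJ, EL, EN, FJ, FM, FN, GJ, GL, GM, GN, JM, LN, MN
  2-simplices (20): AEJ, AEL, AGJ, AGL, BDL, BDM, BEF, BEG, BFM, BGL, DFJ, DFN, DJM, DLN, EFJ, EGN, ELN, FMN, GJM, GMN

so the chain groups are C_0 ≅ Z^10, C_1 ≅ Z^30, C_2 ≅ Z^20.

∂_1: C_1 → C_0 is given by ∂[p,q] = [q] − [p]. For instance
  ∂FN = N − F.
The 10×30 boundary matrix has rank 9 and Smith normal form diag(1,1,1,1,1,1,1,1,1).

∂_2: C_2 → C_1 sends each 2-simplex [p,q,r] to [q,r] − [p,r] + [p,q]. For instance
  ∂ELN = LN − EN + EL,
  ∂BFM = FM − BM + BF.
As a 30×20 matrix over Z this has rank 20, with invariant factors (1,1,1,1,1,1,1,1,1,1,1,1,1,1,1,1,1,1,1,2).

From H_k ≅ ker(∂_k) / im(∂_{k+1}) we obtain:

  H_0: rank C_0 − rank ∂_1 = 10 − 9 = 1, and the invariant factors of ∂_1 are all 1, so H_0 = Z.
  H_1: rank ker ∂_1 − rank ∂_2 = (30 − 9) − 20 = 1, and ∂_2 has invariant factor 2 > 1, so H_1 = Z ⊕ Z/2Z.
  H_2: rank ker ∂_2 − rank ∂_3 = (20 − 20) − 0 = 0, and there is no ∂_3, so H_2 = 0.

(K is a triangulation of the Klein bottle.)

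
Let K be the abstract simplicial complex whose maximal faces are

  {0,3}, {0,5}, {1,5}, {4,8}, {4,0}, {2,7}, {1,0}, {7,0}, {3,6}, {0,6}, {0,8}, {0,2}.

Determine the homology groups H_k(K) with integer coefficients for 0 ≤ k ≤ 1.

Order the vertices as 0 < 1 < 2 < 3 < 4 < 5 < 6 < 7 < 8. Listing each simplex with vertices in this order, K has dimension 1 with simplices:

  0-simplices (9): [0], [1], [2], [3], [4], [5], [6], [7], [8]
  1-simplices (12): [0,1], [0,2], [0,3], [0,4], [0,5], [0,6], [0,7], [0,8], [1,5], [2,7], [3,6], [4,8]

so the chain groups are C_0 ≅ Z^9, C_1 ≅ Z^12.

∂_1: C_1 → C_0 sends each edge [p,q] (with p < q) to q − p. For instance
  ∂[4,8] = [8] − [4].
The 9×12 boundary matrix has rank 8 and Smith normal form diag(1,1,1,1,1,1,1,1).

Computing H_k = (kernel of ∂_k) / (image of ∂_{k+1}):

  H_0: rank C_0 − rank ∂_1 = 9 − 8 = 1, and the invariant factors of ∂_1 are all 1, so H_0 = Z.
  H_1: rank ker ∂_1 − rank ∂_2 = (12 − 8) − 0 = 4, and there is no ∂_2, so H_1 = Z^4.

As a check, the Euler characteristic is 9 − 12 = -3, which agrees with 1 − 4 = -3.
(K is a triangulation of a wedge of 4 circles.)

H_0 ≅ Z,  H_1 ≅ Z^4.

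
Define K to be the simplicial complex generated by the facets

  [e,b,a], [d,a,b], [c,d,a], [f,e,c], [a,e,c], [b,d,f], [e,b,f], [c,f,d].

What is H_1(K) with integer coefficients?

H_1 = 0.

We work with the vertex ordering a < b < c < d < e < f. The simplices of K, each written with vertices in increasing order, are:

  0-simplices (6): a, b, c, d, e, f
  1-simplices (12): ab, ac, ad, ae, bd, be, bf, cd, ce, cf, df, ef
  2-simplices (8): abd, abe, acd, ace, bdf, bef, cdf, cef

giving chain groups C_0 ≅ Z^6, C_1 ≅ Z^12, C_2 ≅ Z^8.

The boundary map ∂_1: C_1 → C_0 is given by ∂[p,q] = [q] − [p]. For instance
  ∂ce = e − c.
The resulting 6×12 matrix has rank 5, and its Smith normal form has invariant factors (1,1,1,1,1).

Boundary ∂_2: C_2 → C_1 acts by ∂[p,q,r] = [q,r] − [p,r] + [p,q]. For instance
  ∂cef = ef − cf + ce,
  ∂cdf = df − cf + cd.
As a 12×8 matrix over Z this has rank 7, with invariant factors (1,1,1,1,1,1,1).

Reading off H_k = ker ∂_k / im ∂_{k+1}:

  H_1: rank ker ∂_1 − rank ∂_2 = (12 − 5) − 7 = 0, and the invariant factors of ∂_2 are all 1, so H_1 = 0.

(K is a triangulation of the 2-sphere S^2.)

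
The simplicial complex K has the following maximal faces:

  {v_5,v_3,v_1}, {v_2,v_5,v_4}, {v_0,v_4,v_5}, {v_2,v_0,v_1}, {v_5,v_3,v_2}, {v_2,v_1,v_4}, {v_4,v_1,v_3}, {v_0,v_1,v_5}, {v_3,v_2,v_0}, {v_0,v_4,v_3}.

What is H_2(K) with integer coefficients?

H_2 ≅ 0.

We work with the vertex ordering v_0 < v_1 < v_2 < v_3 < v_4 < v_5. The simplices of K, each written with vertices in increasing order, are:

  0-simplices (6): [v_0], [v_1], [v_2], [v_3], [v_4], [v_5]
  1-simplices (15): (15 of them)
  2-simplices (10): [v_0,v_1,v_2], [v_0,v_1,v_5], [v_0,v_2,v_3], [v_0,v_3,v_4], [v_0,v_4,v_5], [v_1,v_2,v_4], [v_1,v_3,v_4], [v_1,v_3,v_5], [v_2,v_3,v_5], [v_2,v_4,v_5]

giving chain groups C_0 ≅ Z^6, C_1 ≅ Z^15, C_2 ≅ Z^10.

∂_1: C_1 → C_0 is given by ∂[p,q] = [q] − [p]. For instance
  ∂[v_0,v_2] = [v_2] − [v_0].
This gives a 6×15 integer matrix of rank 5; reducing to Smith normal form yields diagonal entries (1,1,1,1,1).

The boundary map ∂_2: C_2 → C_1 sends each 2-simplex [p,q,r] to [q,r] − [p,r] + [p,q]. For instance
  ∂[v_2,v_4,v_5] = [v_4,v_5] − [v_2,v_5] + [v_2,v_4],
  ∂[v_0,v_4,v_5] = [v_4,v_5] − [v_0,v_5] + [v_0,v_4].
The resulting 15×10 matrix has rank 10, and its Smith normal form has invariant factors (1,1,1,1,1,1,1,1,1,2).

Reading off H_k = ker ∂_k / im ∂_{k+1}:

  H_2: rank ker ∂_2 − rank ∂_3 = (10 − 10) − 0 = 0, and there is no ∂_3, so H_2 = 0.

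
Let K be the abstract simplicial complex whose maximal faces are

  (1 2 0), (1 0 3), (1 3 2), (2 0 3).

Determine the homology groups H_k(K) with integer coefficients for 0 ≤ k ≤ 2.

Order the vertices as 0 < 1 < 2 < 3. Listing each simplex with vertices in this order, K has dimension 2 with simplices:

  0-simplices (4): [0], [1], [2], [3]
  1-simplices (6): [0,1], [0,2], [0,3], [1,2], [1,3], [2,3]
  2-simplices (4): [0,1,2], [0,1,3], [0,2,3], [1,2,3]

Hence C_0 ≅ Z^4, C_1 ≅ Z^6, C_2 ≅ Z^4.

∂_1: C_1 → C_0 sends each edge [p,q] (with p < q) to q − p.
The resulting 4×6 matrix has rank 3, and its Smith normal form has invariant factors (1,1,1).

∂_2: C_2 → C_1 acts by ∂[p,q,r] = [q,r] − [p,r] + [p,q]. For instance
  ∂[1,2,3] = [2,3] − [1,3] + [1,2],
  ∂[0,2,3] = [2,3] − [0,3] + [0,2].
The resulting 6×4 matrix has rank 3, and its Smith normal form has invariant factors (1,1,1).

Computing H_k = (kernel of ∂_k) / (image of ∂_{k+1}):

  H_0: rank C_0 − rank ∂_1 = 4 − 3 = 1, and the invariant factors of ∂_1 are all 1, so H_0 = Z.
  H_1: rank ker ∂_1 − rank ∂_2 = (6 − 3) − 3 = 0, and the invariant factors of ∂_2 are all 1, so H_1 = 0.
  H_2: rank ker ∂_2 − rank ∂_3 = (4 − 3) − 0 = 1, and there is no ∂_3, so H_2 = Z.

As a check, the Euler characteristic is 4 − 6 + 4 = 2, which agrees with 1 − 0 + 1 = 2.

H_0 ≅ Z,  H_1 = 0,  H_2 ≅ Z.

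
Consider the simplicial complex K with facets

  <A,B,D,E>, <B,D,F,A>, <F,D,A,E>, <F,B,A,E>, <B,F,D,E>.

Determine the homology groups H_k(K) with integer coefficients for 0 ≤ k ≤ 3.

H_0 ≅ Z,  H_1 = 0,  H_2 = 0,  H_3 ≅ Z.

Fix the vertex order A < B < D < E < F and write every simplex with vertices in increasing order. Then dim K = 3 and the simplices of K are:

  0-simplices (5): A, B, D, E, F
  1-simplices (10): AB, AD, AE, AF, BD, BE, BF, DE, DF, EF
  2-simplices (10): ABD, ABE, ABF, ADE, ADF, AEF, BDE, BDF, BEF, DEF
  3-simplices (5): ABDE, ABDF, ABEF, ADEF, BDEF

giving chain groups C_0 ≅ Z^5, C_1 ≅ Z^10, C_2 ≅ Z^10, C_3 ≅ Z^5.

The boundary map ∂_1: C_1 → C_0 maps an edge to its endpoints' difference, ∂[p,q] = q − p.
The resulting 5×10 matrix has rank 4, and its Smith normal form has invariant factors (1,1,1,1).

∂_2: C_2 → C_1 maps a triangle to the signed sum of its edges. For instance
  ∂ADF = DF − AF + AD,
  ∂DEF = EF − DF + DE.
The 10×10 boundary matrix has rank 6 and Smith normal form diag(1,1,1,1,1,1).

Boundary ∂_3: C_3 → C_2 sends each 3-simplex σ to the alternating sum Σ_i (−1)^i (σ with its i-th vertex removed). For instance
  ∂ADEF = DEF − AEF + ADF − ADE,
  ∂BDEF = DEF − BEF + BDF − BDE.
As a 10×5 matrix over Z this has rank 4, with invariant factors (1,1,1,1).

Computing H_k = (kernel of ∂_k) / (image of ∂_{k+1}):

  H_0: rank C_0 − rank ∂_1 = 5 − 4 = 1, and the invariant factors of ∂_1 are all 1, so H_0 = Z.
  H_1: rank ker ∂_1 − rank ∂_2 = (10 − 4) − 6 = 0, and the invariant factors of ∂_2 are all 1, so H_1 = 0.
  H_2: rank ker ∂_2 − rank ∂_3 = (10 − 6) − 4 = 0, and the invariant factors of ∂_3 are all 1, so H_2 = 0.
  H_3: rank ker ∂_3 − rank ∂_4 = (5 − 4) − 0 = 1, and there is no ∂_4, so H_3 = Z.

(K is a triangulation of the 3-sphere S^3.)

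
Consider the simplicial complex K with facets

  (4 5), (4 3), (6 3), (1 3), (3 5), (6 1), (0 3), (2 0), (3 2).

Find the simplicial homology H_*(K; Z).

H_0 ≅ Z,  H_1 ≅ Z^3.

Fix the vertex order 0 < 1 < 2 < 3 < 4 < 5 < 6 and write every simplex with vertices in increasing order. Then dim K = 1 and the simplices of K are:

  0-simplices (7): [0], [1], [2], [3], [4], [5], [6]
  1-simplices (9): [0,2], [0,3], [1,3], [1,6], [2,3], [3,4], [3,5], [3,6], [4,5]

giving chain groups C_0 ≅ Z^7, C_1 ≅ Z^9.

The boundary map ∂_1: C_1 → C_0 is given by ∂[p,q] = [q] − [p]. For instance
  ∂[1,3] = [3] − [1].
The 7×9 boundary matrix has rank 6 and Smith normal form diag(1,1,1,1,1,1).

Computing H_k = (kernel of ∂_k) / (image of ∂_{k+1}):

  H_0: rank C_0 − rank ∂_1 = 7 − 6 = 1, and the invariant factors of ∂_1 are all 1, so H_0 ≅ Z.
  H_1: rank ker ∂_1 − rank ∂_2 = (9 − 6) − 0 = 3, and there is no ∂_2, so H_1 ≅ Z^3.

As a check, the Euler characteristic is 7 − 9 = -2, which agrees with 1 − 3 = -2.
(K is a triangulation of a wedge of 3 circles.)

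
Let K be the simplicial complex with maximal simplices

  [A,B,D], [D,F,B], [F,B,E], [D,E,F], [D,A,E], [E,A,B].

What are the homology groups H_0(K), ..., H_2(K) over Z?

Order the vertices as A < B < D < E < F. Listing each simplex with vertices in this order, K has dimension 2 with simplices:

  0-simplices (5): A, B, D, E, F
  1-simplices (9): AB, AD, AE, BD, BE, BF, DE, DF, EF
  2-simplices (6): ABD, ABE, ADE, BDF, BEF, DEF

giving chain groups C_0 ≅ Z^5, C_1 ≅ Z^9, C_2 ≅ Z^6.

The boundary map ∂_1: C_1 → C_0 maps an edge to its endpoints' difference, ∂[p,q] = q − p. For instance
  ∂AD = D − A.
This gives a 5×9 integer matrix of rank 4; reducing to Smith normal form yields diagonal entries (1,1,1,1).

Boundary ∂_2: C_2 → C_1 sends each 2-simplex [p,q,r] to [q,r] − [p,r] + [p,q]. For instance
  ∂ABE = BE − AE + AB,
  ∂DEF = EF − DF + DE.
As a 9×6 matrix over Z this has rank 5, with invariant factors (1,1,1,1,1).

From H_k ≅ ker(∂_k) / im(∂_{k+1}) we obtain:

  H_0: rank C_0 − rank ∂_1 = 5 − 4 = 1, and the invariant factors of ∂_1 are all 1, so H_0 ≅ Z.
  H_1: rank ker ∂_1 − rank ∂_2 = (9 − 4) − 5 = 0, and the invariant factors of ∂_2 are all 1, so H_1 ≅ 0.
  H_2: rank ker ∂_2 − rank ∂_3 = (6 − 5) − 0 = 1, and there is no ∂_3, so H_2 ≅ Z.

(K is a triangulation of the 2-sphere S^2.)

H_0 ≅ Z,  H_1 = 0,  H_2 ≅ Z.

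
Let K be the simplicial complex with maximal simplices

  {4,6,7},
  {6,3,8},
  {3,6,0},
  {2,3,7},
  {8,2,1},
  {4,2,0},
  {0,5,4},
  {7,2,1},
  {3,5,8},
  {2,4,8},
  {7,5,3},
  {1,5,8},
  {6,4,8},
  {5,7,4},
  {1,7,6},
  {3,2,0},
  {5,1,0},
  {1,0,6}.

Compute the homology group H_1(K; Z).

H_1 ≅ Z^2.

Take the total order 0 < 1 < 2 < 3 < 4 < 5 < 6 < 7 < 8 on the vertex set. Then K (dimension 2) consists of the simplices:

  0-simplices (9): [0], [1], [2], [3], [4], [5], [6], [7], [8]
  1-simplices (27): (27 of them)
  2-simplices (18): [0,1,5], [0,1,6], [0,2,3], [0,2,4], [0,3,6], [0,4,5], [1,2,7], [1,2,8], [1,5,8], [1,6,7], [2,3,7], [2,4,8], [3,5,7], [3,5,8], [3,6,8], [4,5,7], [4,6,7], [4,6,8]

giving chain groups C_0 ≅ Z^9, C_1 ≅ Z^27, C_2 ≅ Z^18.

The boundary map ∂_1: C_1 → C_0 is given by ∂[p,q] = [q] − [p].
This gives a 9×27 integer matrix of rank 8; reducing to Smith normal form yields diagonal entries (1,1,1,1,1,1,1,1).

Boundary ∂_2: C_2 → C_1 acts by ∂[p,q,r] = [q,r] − [p,r] + [p,q]. For instance
  ∂[1,2,8] = [2,8] − [1,8] + [1,2],
  ∂[0,2,3] = [2,3] − [0,3] + [0,2].
This gives a 27×18 integer matrix of rank 17; reducing to Smith normal form yields diagonal entries (1,1,1,1,1,1,1,1,1,1,1,1,1,1,1,1,1).

Computing H_k = (kernel of ∂_k) / (image of ∂_{k+1}):

  H_1: rank ker ∂_1 − rank ∂_2 = (27 − 8) − 17 = 2, and the invariant factors of ∂_2 are all 1, so H_1 ≅ Z^2.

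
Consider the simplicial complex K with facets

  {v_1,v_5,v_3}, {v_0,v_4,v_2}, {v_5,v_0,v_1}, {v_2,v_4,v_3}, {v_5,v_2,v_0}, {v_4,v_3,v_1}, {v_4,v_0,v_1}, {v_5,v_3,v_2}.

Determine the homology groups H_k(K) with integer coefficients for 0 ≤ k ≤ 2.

H_0 = Z,  H_1 = 0,  H_2 = Z.

Fix the vertex order v_0 < v_1 < v_2 < v_3 < v_4 < v_5 and write every simplex with vertices in increasing order. Then dim K = 2 and the simplices of K are:

  0-simplices (6): [v_0], [v_1], [v_2], [v_3], [v_4], [v_5]
  1-simplices (12): [v_0,v_1], [v_0,v_2], [v_0,v_4], [v_0,v_5], [v_1,v_3], [v_1,v_4], [v_1,v_5], [v_2,v_3], [v_2,v_4], [v_2,v_5], [v_3,v_4], [v_3,v_5]
  2-simplices (8): [v_0,v_1,v_4], [v_0,v_1,v_5], [v_0,v_2,v_4], [v_0,v_2,v_5], [v_1,v_3,v_4], [v_1,v_3,v_5], [v_2,v_3,v_4], [v_2,v_3,v_5]

Hence C_0 ≅ Z^6, C_1 ≅ Z^12, C_2 ≅ Z^8.

The boundary map ∂_1: C_1 → C_0 sends each edge [p,q] (with p < q) to q − p. For instance
  ∂[v_2,v_3] = [v_3] − [v_2].
The resulting 6×12 matrix has rank 5, and its Smith normal form has invariant factors (1,1,1,1,1).

∂_2: C_2 → C_1 sends each 2-simplex [p,q,r] to [q,r] − [p,r] + [p,q]. For instance
  ∂[v_1,v_3,v_4] = [v_3,v_4] − [v_1,v_4] + [v_1,v_3],
  ∂[v_1,v_3,v_5] = [v_3,v_5] − [v_1,v_5] + [v_1,v_3].
As a 12×8 matrix over Z this has rank 7, with invariant factors (1,1,1,1,1,1,1).

From H_k ≅ ker(∂_k) / im(∂_{k+1}) we obtain:

  H_0: rank C_0 − rank ∂_1 = 6 − 5 = 1, and the invariant factors of ∂_1 are all 1, so H_0 = Z.
  H_1: rank ker ∂_1 − rank ∂_2 = (12 − 5) − 7 = 0, and the invariant factors of ∂_2 are all 1, so H_1 = 0.
  H_2: rank ker ∂_2 − rank ∂_3 = (8 − 7) − 0 = 1, and there is no ∂_3, so H_2 = Z.

(K is a triangulation of the 2-sphere S^2.)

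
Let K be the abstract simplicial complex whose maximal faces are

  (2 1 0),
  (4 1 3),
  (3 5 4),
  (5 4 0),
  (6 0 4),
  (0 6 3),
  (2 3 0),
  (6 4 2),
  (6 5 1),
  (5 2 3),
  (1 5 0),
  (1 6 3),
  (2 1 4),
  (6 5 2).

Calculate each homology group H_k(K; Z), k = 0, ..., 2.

Take the total order 0 < 1 < 2 < 3 < 4 < 5 < 6 on the vertex set. Then K (dimension 2) consists of the simplices:

  0-simplices (7): [0], [1], [2], [3], [4], [5], [6]
  1-simplices (21): [0,1], [0,2], [0,3], [0,4], [0,5], [0,6], [1,2], [1,3], [1,4], [1,5], [1,6], [2,3], [2,4], [2,5], [2,6], [3,4], [3,5], [3,6], [4,5], [4,6], [5,6]
  2-simplices (14): [0,1,2], [0,1,5], [0,2,3], [0,3,6], [0,4,5], [0,4,6], [1,2,4], [1,3,4], [1,3,6], [1,5,6], [2,3,5], [2,4,6], [2,5,6], [3,4,5]

Hence C_0 ≅ Z^7, C_1 ≅ Z^21, C_2 ≅ Z^14.

Boundary ∂_1: C_1 → C_0 sends each edge [p,q] (with p < q) to q − p.
The resulting 7×21 matrix has rank 6, and its Smith normal form has invariant factors (1,1,1,1,1,1).

∂_2: C_2 → C_1 sends each 2-simplex [p,q,r] to [q,r] − [p,r] + [p,q]. For instance
  ∂[2,3,5] = [3,5] − [2,5] + [2,3],
  ∂[0,4,5] = [4,5] − [0,5] + [0,4].
The resulting 21×14 matrix has rank 13, and its Smith normal form has invariant factors (1,1,1,1,1,1,1,1,1,1,1,1,1).

Reading off H_k = ker ∂_k / im ∂_{k+1}:

  H_0: rank C_0 − rank ∂_1 = 7 − 6 = 1, and the invariant factors of ∂_1 are all 1, so H_0 ≅ Z.
  H_1: rank ker ∂_1 − rank ∂_2 = (21 − 6) − 13 = 2, and the invariant factors of ∂_2 are all 1, so H_1 ≅ Z^2.
  H_2: rank ker ∂_2 − rank ∂_3 = (14 − 13) − 0 = 1, and there is no ∂_3, so H_2 ≅ Z.

As a check, the Euler characteristic is 7 − 21 + 14 = 0, which agrees with 1 − 2 + 1 = 0.

H_0 = Z,  H_1 = Z^2,  H_2 = Z.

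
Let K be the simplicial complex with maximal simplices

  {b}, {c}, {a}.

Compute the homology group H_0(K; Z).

H_0 ≅ Z^3.

We work with the vertex ordering a < b < c. The simplices of K, each written with vertices in increasing order, are:

  0-simplices (3): a, b, c

giving chain groups C_0 ≅ Z^3.

Reading off H_k = ker ∂_k / im ∂_{k+1}:

  H_0: rank C_0 − rank ∂_1 = 3 − 0 = 3, and there is no ∂_1, so H_0 = Z^3.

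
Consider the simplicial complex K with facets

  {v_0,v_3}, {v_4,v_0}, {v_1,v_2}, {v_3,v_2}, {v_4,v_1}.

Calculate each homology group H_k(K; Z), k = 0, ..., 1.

H_0 ≅ Z,  H_1 ≅ Z.

Take the total order v_0 < v_1 < v_2 < v_3 < v_4 on the vertex set. Then K (dimension 1) consists of the simplices:

  0-simplices (5): [v_0], [v_1], [v_2], [v_3], [v_4]
  1-simplices (5): [v_0,v_3], [v_0,v_4], [v_1,v_2], [v_1,v_4], [v_2,v_3]

Hence C_0 ≅ Z^5, C_1 ≅ Z^5.

∂_1: C_1 → C_0 is given by ∂[p,q] = [q] − [p]. For instance
  ∂[v_1,v_2] = [v_2] − [v_1].
The resulting 5×5 matrix has rank 4, and its Smith normal form has invariant factors (1,1,1,1).

From H_k ≅ ker(∂_k) / im(∂_{k+1}) we obtain:

  H_0: rank C_0 − rank ∂_1 = 5 − 4 = 1, and the invariant factors of ∂_1 are all 1, so H_0 ≅ Z.
  H_1: rank ker ∂_1 − rank ∂_2 = (5 − 4) − 0 = 1, and there is no ∂_2, so H_1 ≅ Z.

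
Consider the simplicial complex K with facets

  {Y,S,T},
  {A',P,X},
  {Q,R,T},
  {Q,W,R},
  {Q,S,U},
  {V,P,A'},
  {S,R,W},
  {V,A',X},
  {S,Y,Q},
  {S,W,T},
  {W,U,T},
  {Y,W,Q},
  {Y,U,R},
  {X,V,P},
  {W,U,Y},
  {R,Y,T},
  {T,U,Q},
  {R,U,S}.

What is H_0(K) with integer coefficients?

H_0 ≅ Z^2.

We work with the vertex ordering P < Q < R < S < T < U < V < W < X < Y < A'. The simplices of K, each written with vertices in increasing order, are:

  0-simplices (11): [P], [Q], [R], [S], [T], [U], [V], [W], [X], [Y], [A']
  1-simplices (27): (27 of them)
  2-simplices (18): (18 of them)

giving chain groups C_0 ≅ Z^11, C_1 ≅ Z^27, C_2 ≅ Z^18.

Boundary ∂_1: C_1 → C_0 maps an edge to its endpoints' difference, ∂[p,q] = q − p.
This gives a 11×27 integer matrix of rank 9; reducing to Smith normal form yields diagonal entries (1,1,1,1,1,1,1,1,1).

The boundary map ∂_2: C_2 → C_1 maps a triangle to the signed sum of its edges. For instance
  ∂[T,U,W] = [U,W] − [T,W] + [T,U],
  ∂[U,W,Y] = [W,Y] − [U,Y] + [U,W].
The 27×18 boundary matrix has rank 16 and Smith normal form diag(1,1,1,1,1,1,1,1,1,1,1,1,1,1,1,1).

Now H_k = ker ∂_k / im ∂_{k+1}, so:

  H_0: rank C_0 − rank ∂_1 = 11 − 9 = 2, and the invariant factors of ∂_1 are all 1, so H_0 ≅ Z^2.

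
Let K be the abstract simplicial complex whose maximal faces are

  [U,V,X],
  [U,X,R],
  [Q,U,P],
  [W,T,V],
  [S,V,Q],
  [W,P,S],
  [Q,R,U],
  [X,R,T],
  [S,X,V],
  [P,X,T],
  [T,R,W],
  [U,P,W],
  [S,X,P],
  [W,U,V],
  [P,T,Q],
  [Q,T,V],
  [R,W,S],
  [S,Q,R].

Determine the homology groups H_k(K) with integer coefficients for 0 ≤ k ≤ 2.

Take the total order P < Q < R < S < T < U < V < W < X on the vertex set. Then K (dimension 2) consists of the simplices:

  0-simplices (9): P, Q, R, S, T, U, V, W, X
  1-simplices (27): PQ, PS, PT, PU, PW, PX, QR, QS, QT, QU, QV, RS, RT, RU, RW, RX, SV, SW, SX, TV, TW, TX, UV, UW, UX, VW, VX
  2-simplices (18): PQT, PQU, PSW, PSX, PTX, PUW, QRS, QRU, QSV, QTV, RSW, RTW, RTX, RUX, SVX, TVW, UVW, UVX

so the chain groups are C_0 ≅ Z^9, C_1 ≅ Z^27, C_2 ≅ Z^18.

Boundary ∂_1: C_1 → C_0 maps an edge to its endpoints' difference, ∂[p,q] = q − p.
The resulting 9×27 matrix has rank 8, and its Smith normal form has invariant factors (1,1,1,1,1,1,1,1).

Boundary ∂_2: C_2 → C_1 maps a triangle to the signed sum of its edges. For instance
  ∂QRS = RS − QS + QR,
  ∂PSW = SW − PW + PS.
This gives a 27×18 integer matrix of rank 17; reducing to Smith normal form yields diagonal entries (1,1,1,1,1,1,1,1,1,1,1,1,1,1,1,1,1).

From H_k ≅ ker(∂_k) / im(∂_{k+1}) we obtain:

  H_0: rank C_0 − rank ∂_1 = 9 − 8 = 1, and the invariant factors of ∂_1 are all 1, so H_0 = Z.
  H_1: rank ker ∂_1 − rank ∂_2 = (27 − 8) − 17 = 2, and the invariant factors of ∂_2 are all 1, so H_1 = Z^2.
  H_2: rank ker ∂_2 − rank ∂_3 = (18 − 17) − 0 = 1, and there is no ∂_3, so H_2 = Z.

As a check, the Euler characteristic is 9 − 27 + 18 = 0, which agrees with 1 − 2 + 1 = 0.
(K is a triangulation of the torus T^2.)

H_0 = Z,  H_1 = Z^2,  H_2 = Z.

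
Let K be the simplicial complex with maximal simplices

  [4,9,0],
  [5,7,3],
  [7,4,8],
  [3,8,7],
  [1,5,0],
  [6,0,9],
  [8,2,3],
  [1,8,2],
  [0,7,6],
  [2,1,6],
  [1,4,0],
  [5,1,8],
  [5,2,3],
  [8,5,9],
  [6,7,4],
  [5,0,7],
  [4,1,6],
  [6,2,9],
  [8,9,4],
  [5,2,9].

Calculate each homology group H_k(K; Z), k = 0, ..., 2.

H_0 = Z,  H_1 = Z × Z/2,  H_2 = 0.

Fix the vertex order 0 < 1 < 2 < 3 < 4 < 5 < 6 < 7 < 8 < 9 and write every simplex with vertices in increasing order. Then dim K = 2 and the simplices of K are:

  0-simplices (10): [0], [1], [2], [3], [4], [5], [6], [7], [8], [9]
  1-simplices (30): (30 of them)
  2-simplices (20): (20 of them)

giving chain groups C_0 ≅ Z^10, C_1 ≅ Z^30, C_2 ≅ Z^20.

Boundary ∂_1: C_1 → C_0 maps an edge to its endpoints' difference, ∂[p,q] = q − p.
As a 10×30 matrix over Z this has rank 9, with invariant factors (1,1,1,1,1,1,1,1,1).

Boundary ∂_2: C_2 → C_1 maps a triangle to the signed sum of its edges. For instance
  ∂[0,6,9] = [6,9] − [0,9] + [0,6],
  ∂[2,3,8] = [3,8] − [2,8] + [2,3].
The 30×20 boundary matrix has rank 20 and Smith normal form diag(1,1,1,1,1,1,1,1,1,1,1,1,1,1,1,1,1,1,1,2).

Now H_k = ker ∂_k / im ∂_{k+1}, so:

  H_0: rank C_0 − rank ∂_1 = 10 − 9 = 1, and the invariant factors of ∂_1 are all 1, so H_0 = Z.
  H_1: rank ker ∂_1 − rank ∂_2 = (30 − 9) − 20 = 1, and ∂_2 has invariant factor 2 > 1, so H_1 = Z × Z/2.
  H_2: rank ker ∂_2 − rank ∂_3 = (20 − 20) − 0 = 0, and there is no ∂_3, so H_2 = 0.

As a check, the Euler characteristic is 10 − 30 + 20 = 0, which agrees with 1 − 1 + 0 = 0.
(K is a triangulation of the Klein bottle.)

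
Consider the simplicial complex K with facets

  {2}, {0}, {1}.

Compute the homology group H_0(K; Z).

K has 3 vertices.
rank ∂_0 = 0, rank ∂_1 = 0 ⇒ b_0 = 3 − 0 − 0 = 3. So H_0 ≅ Z^3.

H_0 ≅ Z^3.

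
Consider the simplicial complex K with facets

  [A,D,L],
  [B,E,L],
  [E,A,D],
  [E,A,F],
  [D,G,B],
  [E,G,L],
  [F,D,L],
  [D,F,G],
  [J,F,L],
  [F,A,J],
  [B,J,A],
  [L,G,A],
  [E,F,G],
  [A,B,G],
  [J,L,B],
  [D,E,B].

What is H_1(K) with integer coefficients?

We work with the vertex ordering A < B < D < E < F < G < J < L. The simplices of K, each written with vertices in increasing order, are:

  0-simplices (8): A, B, D, E, F, G, J, L
  1-simplices (24): AB, AD, AE, AF, AG, AJ, AL, BD, BE, BG, BJ, BL, DE, DF, DG, DL, EF, EG, EL, FG, FJ, FL, GL, JL
  2-simplices (16): ABG, ABJ, ADE, ADL, AEF, AFJ, AGL, BDE, BDG, BEL, BJL, DFG, DFL, EFG, EGL, FJL

giving chain groups C_0 ≅ Z^8, C_1 ≅ Z^24, C_2 ≅ Z^16.

Boundary ∂_1: C_1 → C_0 is given by ∂[p,q] = [q] − [p]. For instance
  ∂AJ = J − A.
This gives a 8×24 integer matrix of rank 7; reducing to Smith normal form yields diagonal entries (1,1,1,1,1,1,1).

∂_2: C_2 → C_1 sends each 2-simplex [p,q,r] to [q,r] − [p,r] + [p,q]. For instance
  ∂ADL = DL − AL + AD,
  ∂BEL = EL − BL + BE.
As a 24×16 matrix over Z this has rank 15, with invariant factors (1,1,1,1,1,1,1,1,1,1,1,1,1,1,1).

From H_k ≅ ker(∂_k) / im(∂_{k+1}) we obtain:

  H_1: rank ker ∂_1 − rank ∂_2 = (24 − 7) − 15 = 2, and the invariant factors of ∂_2 are all 1, so H_1 = Z^2.

H_1 ≅ Z^2.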